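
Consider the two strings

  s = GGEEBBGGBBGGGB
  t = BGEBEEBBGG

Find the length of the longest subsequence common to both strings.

Pick G [1,2], then E [3,5], then E [4,6], then B [9,7], then B [10,8], then G [12,9], then G [13,10]; all 7 characters appear in both, in order. Since dp[14][10] = 7, nothing longer is possible.

7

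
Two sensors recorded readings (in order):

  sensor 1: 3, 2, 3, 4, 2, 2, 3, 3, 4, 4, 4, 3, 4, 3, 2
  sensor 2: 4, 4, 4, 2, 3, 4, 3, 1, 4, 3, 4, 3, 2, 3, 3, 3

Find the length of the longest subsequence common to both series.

Taking 2 [2,4], 3 [3,5], 4 [4,6], 3 [7,7], 4 [11,9], 3 [12,10], 4 [13,11], 3 [14,12], 2 [15,13] gives a common subsequence of length 9. The LCS DP gives dp[15][16] = 9, so this is optimal.

9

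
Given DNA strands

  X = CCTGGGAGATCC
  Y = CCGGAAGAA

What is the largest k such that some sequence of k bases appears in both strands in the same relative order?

Let dp[i][j] be the LCS length of the first i bases of X and the first j bases of Y. dp[i][j] = dp[i-1][j-1]+1 when the i-th and j-th bases match, else max(dp[i-1][j], dp[i][j-1]).
    ·  C  C  G  G  A  A  G  A  A
 ·  0  0  0  0  0  0  0  0  0  0
 C  0  1  1  1  1  1  1  1  1  1
 C  0  1  2  2  2  2  2  2  2  2
 T  0  1  2  2  2  2  2  2  2  2
 G  0  1  2  3  3  3  3  3  3  3
 G  0  1  2  3  4  4  4  4  4  4
 G  0  1  2  3  4  4  4  5  5  5
 A  0  1  2  3  4  5  5  5  6  6
 G  0  1  2  3  4  5  5  6  6  6
 A  0  1  2  3  4  5  6  6  7  7
 T  0  1  2  3  4  5  6  6  7  7
 C  0  1  2  3  4  5  6  6  7  7
 C  0  1  2  3  4  5  6  6  7  7
dp[12][9] = 7. One LCS (by backtracking along matches): CCGGGAA.

7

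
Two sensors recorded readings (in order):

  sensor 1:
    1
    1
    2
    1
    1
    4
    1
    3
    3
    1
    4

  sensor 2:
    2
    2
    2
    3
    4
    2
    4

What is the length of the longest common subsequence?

Taking 2 at sensor 1[3]=sensor 2[3] → 4 at sensor 1[6]=sensor 2[5] → 4 at sensor 1[11]=sensor 2[7] gives a common subsequence of length 3. dp[11][7] = 3 confirms this is the maximum.

3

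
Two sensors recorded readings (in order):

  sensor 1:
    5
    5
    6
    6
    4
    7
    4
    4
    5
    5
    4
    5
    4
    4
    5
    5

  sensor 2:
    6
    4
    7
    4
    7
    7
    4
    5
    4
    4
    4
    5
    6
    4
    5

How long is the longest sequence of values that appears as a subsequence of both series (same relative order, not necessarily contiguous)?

Match 6 at sensor 1[4]=sensor 2[1], then 4 at sensor 1[5]=sensor 2[2], then 7 at sensor 1[6]=sensor 2[3], then 4 at sensor 1[7]=sensor 2[4], then 4 at sensor 1[8]=sensor 2[7], then 5 at sensor 1[10]=sensor 2[8], then 4 at sensor 1[11]=sensor 2[9], then 4 at sensor 1[13]=sensor 2[10], then 4 at sensor 1[14]=sensor 2[11], then 5 at sensor 1[15]=sensor 2[12], then 5 at sensor 1[16]=sensor 2[15] — 11 values in the same relative order in both. Since dp[16][15] = 11, nothing longer is possible.

11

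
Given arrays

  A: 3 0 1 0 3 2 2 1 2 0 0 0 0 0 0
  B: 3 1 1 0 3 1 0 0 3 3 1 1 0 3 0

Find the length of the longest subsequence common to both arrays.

Taking 3 at A[1]=B[1], then 1 at A[3]=B[3], then 0 at A[4]=B[4], then 3 at A[5]=B[5], then 1 at A[8]=B[6], then 0 at A[10]=B[7], then 0 at A[11]=B[8], then 0 at A[12]=B[13], then 0 at A[15]=B[15] gives a common subsequence of length 9. Since dp[15][15] = 9, nothing longer is possible.

9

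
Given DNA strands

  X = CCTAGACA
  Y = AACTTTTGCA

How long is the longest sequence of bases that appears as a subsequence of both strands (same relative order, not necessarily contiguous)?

5

Let dp[i][j] be the LCS length of the first i bases of X and the first j bases of Y. dp[i][j] = dp[i-1][j-1]+1 when the i-th and j-th bases match, else max(dp[i-1][j], dp[i][j-1]).
    ·  A  A  C  T  T  T  T  G  C  A
 ·  0  0  0  0  0  0  0  0  0  0  0
 C  0  0  0  1  1  1  1  1  1  1  1
 C  0  0  0  1  1  1  1  1  1  2  2
 T  0  0  0  1  2  2  2  2  2  2  2
 A  0  1  1  1  2  2  2  2  2  2  3
 G  0  1  1  1  2  2  2  2  3  3  3
 A  0  1  2  2  2  2  2  2  3  3  4
 C  0  1  2  3  3  3  3  3  3  4  4
 A  0  1  2  3  3  3  3  3  3  4  5
dp[8][10] = 5. One LCS (by backtracking along matches): CTGCA.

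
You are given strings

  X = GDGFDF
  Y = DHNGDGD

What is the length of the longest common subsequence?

Let dp[i][j] be the LCS length of the first i characters of X and the first j characters of Y. dp[i][j] = dp[i-1][j-1]+1 when the i-th and j-th characters match, else max(dp[i-1][j], dp[i][j-1]).
    ·  D  H  N  G  D  G  D
 ·  0  0  0  0  0  0  0  0
 G  0  0  0  0  1  1  1  1
 D  0  1  1  1  1  2  2  2
 G  0  1  1  1  2  2  3  3
 F  0  1  1  1  2  2  3  3
 D  0  1  1  1  2  3  3  4
 F  0  1  1  1  2  3  3  4
dp[6][7] = 4. One LCS (by backtracking along matches): GDGD.

4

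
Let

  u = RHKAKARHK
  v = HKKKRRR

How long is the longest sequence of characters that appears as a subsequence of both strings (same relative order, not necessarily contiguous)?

4

Match H (u #2, v #1), K (u #3, v #3), K (u #5, v #4), R (u #7, v #7) — 4 characters in the same relative order in both. dp[9][7] = 4 confirms this is the maximum.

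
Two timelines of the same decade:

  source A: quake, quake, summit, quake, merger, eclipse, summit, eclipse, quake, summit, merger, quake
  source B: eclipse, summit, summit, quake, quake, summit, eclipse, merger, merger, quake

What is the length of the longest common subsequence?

6

One common subsequence of length 6: quake (source A #1, source B #4), then quake (source A #2, source B #5), then summit (source A #3, source B #6), then merger (source A #5, source B #8), then merger (source A #11, source B #9), then quake (source A #12, source B #10). dp[12][10] = 6 confirms this is the maximum.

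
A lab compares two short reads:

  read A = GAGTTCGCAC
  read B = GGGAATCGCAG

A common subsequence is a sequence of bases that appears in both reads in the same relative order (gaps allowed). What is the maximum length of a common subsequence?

One common subsequence of length 7: G [1,3], A [2,5], T [5,6], C [6,7], G [7,8], C [8,9], A [9,10]. Since dp[10][11] = 7, nothing longer is possible.

7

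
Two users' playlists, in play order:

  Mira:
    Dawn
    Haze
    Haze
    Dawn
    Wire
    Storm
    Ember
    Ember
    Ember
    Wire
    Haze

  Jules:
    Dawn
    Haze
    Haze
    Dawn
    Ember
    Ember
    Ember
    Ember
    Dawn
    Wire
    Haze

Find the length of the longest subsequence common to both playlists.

Pick Dawn [1,1], then Haze [2,2], then Haze [3,3], then Dawn [4,4], then Ember [7,6], then Ember [8,7], then Ember [9,8], then Wire [10,10], then Haze [11,11]; all 9 songs appear in both, in order. Since dp[11][11] = 9, nothing longer is possible.

9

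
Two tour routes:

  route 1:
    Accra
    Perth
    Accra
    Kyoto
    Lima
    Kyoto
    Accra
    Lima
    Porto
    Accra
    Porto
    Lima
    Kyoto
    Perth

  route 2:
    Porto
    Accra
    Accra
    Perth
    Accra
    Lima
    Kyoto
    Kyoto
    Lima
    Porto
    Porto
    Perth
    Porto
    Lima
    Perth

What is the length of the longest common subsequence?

Pick Accra at route 1[1]=route 2[3]; then Perth at route 1[2]=route 2[4]; then Accra at route 1[3]=route 2[5]; then Kyoto at route 1[4]=route 2[7]; then Kyoto at route 1[6]=route 2[8]; then Lima at route 1[8]=route 2[9]; then Porto at route 1[9]=route 2[11]; then Porto at route 1[11]=route 2[13]; then Lima at route 1[12]=route 2[14]; then Perth at route 1[14]=route 2[15]; all 10 stops appear in both, in order, and the DP table's final entry dp[14][15] is also 10, so no common subsequence is longer.

10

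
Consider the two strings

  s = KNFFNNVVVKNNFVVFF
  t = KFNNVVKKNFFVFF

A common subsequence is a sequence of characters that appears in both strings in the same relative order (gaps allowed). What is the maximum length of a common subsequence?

One common subsequence of length 12: K at s[1]=t[1], then F at s[4]=t[2], then N at s[5]=t[3], then N at s[6]=t[4], then V at s[7]=t[5], then V at s[8]=t[6], then K at s[10]=t[8], then N at s[11]=t[9], then F at s[13]=t[11], then V at s[15]=t[12], then F at s[16]=t[13], then F at s[17]=t[14]. The LCS DP gives dp[17][14] = 12, so this is optimal.

12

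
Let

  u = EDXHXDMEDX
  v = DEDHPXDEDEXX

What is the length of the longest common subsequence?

Let dp[i][j] be the LCS length of the first i characters of u and the first j characters of v. dp[i][j] = dp[i-1][j-1]+1 when the i-th and j-th characters match, else max(dp[i-1][j], dp[i][j-1]).
    ·  D  E  D  H  P  X  D  E  D  E  X  X
 ·  0  0  0  0  0  0  0  0  0  0  0  0  0
 E  0  0  1  1  1  1  1  1  1  1  1  1  1
 D  0  1  1  2  2  2  2  2  2  2  2  2  2
 X  0  1  1  2  2  2  3  3  3  3  3  3  3
 H  0  1  1  2  3  3  3  3  3  3  3  3  3
 X  0  1  1  2  3  3  4  4  4  4  4  4  4
 D  0  1  1  2  3  3  4  5  5  5  5  5  5
 M  0  1  1  2  3  3  4  5  5  5  5  5  5
 E  0  1  2  2  3  3  4  5  6  6  6  6  6
 D  0  1  2  3  3  3  4  5  6  7  7  7  7
 X  0  1  2  3  3  3  4  5  6  7  7  8  8
dp[10][12] = 8. One LCS (by backtracking along matches): EDHXDEDX.

8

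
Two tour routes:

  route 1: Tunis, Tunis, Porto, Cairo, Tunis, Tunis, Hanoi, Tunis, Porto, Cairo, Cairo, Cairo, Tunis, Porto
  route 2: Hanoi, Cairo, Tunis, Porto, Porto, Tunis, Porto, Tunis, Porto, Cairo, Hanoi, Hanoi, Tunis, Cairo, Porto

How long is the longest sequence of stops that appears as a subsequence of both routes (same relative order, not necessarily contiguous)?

Taking Tunis [1,6], Tunis [2,8], Porto [3,9], Cairo [4,10], Hanoi [7,12], Tunis [8,13], Cairo [12,14], Porto [14,15] gives a common subsequence of length 8, and the DP table's final entry dp[14][15] is also 8, so no common subsequence is longer.

8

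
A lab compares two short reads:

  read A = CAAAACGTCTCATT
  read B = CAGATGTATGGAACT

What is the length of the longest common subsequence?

One common subsequence of length 8: C at read A[1]=read B[1]; then A at read A[2]=read B[2]; then A at read A[3]=read B[4]; then G at read A[7]=read B[6]; then T at read A[8]=read B[7]; then T at read A[10]=read B[9]; then C at read A[11]=read B[14]; then T at read A[14]=read B[15], and the DP table's final entry dp[14][15] is also 8, so no common subsequence is longer.

8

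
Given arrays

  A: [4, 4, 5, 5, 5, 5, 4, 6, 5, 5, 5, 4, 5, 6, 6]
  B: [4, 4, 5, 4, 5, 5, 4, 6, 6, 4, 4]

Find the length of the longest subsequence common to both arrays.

Taking 4 [1,1], then 4 [2,2], then 5 [6,3], then 4 [7,4], then 5 [10,5], then 5 [11,6], then 4 [12,7], then 6 [14,8], then 6 [15,9] gives a common subsequence of length 9. dp[15][11] = 9 confirms this is the maximum.

9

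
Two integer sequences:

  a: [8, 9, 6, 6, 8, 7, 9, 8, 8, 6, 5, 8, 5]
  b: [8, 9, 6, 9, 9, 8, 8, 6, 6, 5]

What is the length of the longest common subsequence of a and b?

Let dp[i][j] be the LCS length of the first i values of a and the first j values of b. dp[i][j] = dp[i-1][j-1]+1 when the i-th and j-th values match, else max(dp[i-1][j], dp[i][j-1]).
    ·  8  9  6  9  9  8  8  6  6  5
 ·  0  0  0  0  0  0  0  0  0  0  0
 8  0  1  1  1  1  1  1  1  1  1  1
 9  0  1  2  2  2  2  2  2  2  2  2
 6  0  1  2  3  3  3  3  3  3  3  3
 6  0  1  2  3  3  3  3  3  4  4  4
 8  0  1  2  3  3  3  4  4  4  4  4
 7  0  1  2  3  3  3  4  4  4  4  4
 9  0  1  2  3  4  4  4  4  4  4  4
 8  0  1  2  3  4  4  5  5  5  5  5
 8  0  1  2  3  4  4  5  6  6  6  6
 6  0  1  2  3  4  4  5  6  7  7  7
 5  0  1  2  3  4  4  5  6  7  7  8
 8  0  1  2  3  4  4  5  6  7  7  8
 5  0  1  2  3  4  4  5  6  7  7  8
dp[13][10] = 8. One LCS (by backtracking along matches): 8, 9, 6, 9, 8, 8, 6, 5.

8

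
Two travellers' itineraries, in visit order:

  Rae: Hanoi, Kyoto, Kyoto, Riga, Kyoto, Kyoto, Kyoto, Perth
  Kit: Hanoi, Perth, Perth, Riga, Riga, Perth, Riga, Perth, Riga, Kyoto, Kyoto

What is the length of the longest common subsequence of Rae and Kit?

4

One common subsequence of length 4: Hanoi (Rae #1, Kit #1) → Riga (Rae #4, Kit #9) → Kyoto (Rae #6, Kit #10) → Kyoto (Rae #7, Kit #11). Since dp[8][11] = 4, nothing longer is possible.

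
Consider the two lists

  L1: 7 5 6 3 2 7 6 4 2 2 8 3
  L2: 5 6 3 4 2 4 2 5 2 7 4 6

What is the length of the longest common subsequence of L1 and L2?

7

Let dp[i][j] be the LCS length of the first i values of L1 and the first j values of L2. dp[i][j] = dp[i-1][j-1]+1 when the i-th and j-th values match, else max(dp[i-1][j], dp[i][j-1]).
    ·  5  6  3  4  2  4  2  5  2  7  4  6
 ·  0  0  0  0  0  0  0  0  0  0  0  0  0
 7  0  0  0  0  0  0  0  0  0  0  1  1  1
 5  0  1  1  1  1  1  1  1  1  1  1  1  1
 6  0  1  2  2  2  2  2  2  2  2  2  2  2
 3  0  1  2  3  3  3  3  3  3  3  3  3  3
 2  0  1  2  3  3  4  4  4  4  4  4  4  4
 7  0  1  2  3  3  4  4  4  4  4  5  5  5
 6  0  1  2  3  3  4  4  4  4  4  5  5  6
 4  0  1  2  3  4  4  5  5  5  5  5  6  6
 2  0  1  2  3  4  5  5  6  6  6  6  6  6
 2  0  1  2  3  4  5  5  6  6  7  7  7  7
 8  0  1  2  3  4  5  5  6  6  7  7  7  7
 3  0  1  2  3  4  5  5  6  6  7  7  7  7
dp[12][12] = 7. One LCS (by backtracking along matches): 5, 6, 3, 2, 4, 2, 2.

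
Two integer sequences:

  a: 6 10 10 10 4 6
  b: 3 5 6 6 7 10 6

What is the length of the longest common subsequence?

Match 6 [1,4] → 10 [4,6] → 6 [6,7] — 3 values in the same relative order in both. The LCS DP gives dp[6][7] = 3, so this is optimal.

3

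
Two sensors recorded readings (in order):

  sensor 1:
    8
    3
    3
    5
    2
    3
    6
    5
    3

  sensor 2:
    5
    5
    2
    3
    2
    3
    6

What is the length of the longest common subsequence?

Taking 3 [3,4], then 2 [5,5], then 3 [6,6], then 6 [7,7] gives a common subsequence of length 4. The LCS DP gives dp[9][7] = 4, so this is optimal.

4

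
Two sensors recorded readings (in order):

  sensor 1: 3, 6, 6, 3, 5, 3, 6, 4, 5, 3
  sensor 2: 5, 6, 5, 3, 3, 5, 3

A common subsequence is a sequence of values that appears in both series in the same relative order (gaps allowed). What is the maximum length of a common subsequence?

5

Pick 6 at sensor 1[2]=sensor 2[2], 3 at sensor 1[4]=sensor 2[4], 3 at sensor 1[6]=sensor 2[5], 5 at sensor 1[9]=sensor 2[6], 3 at sensor 1[10]=sensor 2[7]; all 5 values appear in both, in order. The LCS DP gives dp[10][7] = 5, so this is optimal.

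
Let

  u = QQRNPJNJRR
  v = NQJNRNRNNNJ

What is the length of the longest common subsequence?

5

Match Q [1,2], R [3,7], N [4,9], N [7,10], J [8,11] — 5 characters in the same relative order in both. dp[10][11] = 5 confirms this is the maximum.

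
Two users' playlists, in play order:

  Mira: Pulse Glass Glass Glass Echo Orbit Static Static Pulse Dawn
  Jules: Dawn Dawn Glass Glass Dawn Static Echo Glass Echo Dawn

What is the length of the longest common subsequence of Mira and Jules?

Match Glass at Mira[2]=Jules[3], Glass at Mira[3]=Jules[4], Glass at Mira[4]=Jules[8], Echo at Mira[5]=Jules[9], Dawn at Mira[10]=Jules[10] — 5 songs in the same relative order in both, and the DP table's final entry dp[10][10] is also 5, so no common subsequence is longer.

5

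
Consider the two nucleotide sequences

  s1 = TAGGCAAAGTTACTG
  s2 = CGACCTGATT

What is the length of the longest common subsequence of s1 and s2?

6

Taking C at s1[5]=s2[1] → G at s1[9]=s2[2] → A at s1[12]=s2[3] → C at s1[13]=s2[5] → T at s1[14]=s2[6] → G at s1[15]=s2[7] gives a common subsequence of length 6. dp[15][10] = 6 confirms this is the maximum.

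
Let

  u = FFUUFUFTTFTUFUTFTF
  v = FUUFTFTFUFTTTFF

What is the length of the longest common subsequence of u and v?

Taking F at u[2]=v[1], U at u[3]=v[2], U at u[4]=v[3], F at u[5]=v[4], F at u[7]=v[6], T at u[9]=v[7], F at u[10]=v[8], U at u[12]=v[9], F at u[13]=v[10], T at u[15]=v[13], F at u[16]=v[14], F at u[18]=v[15] gives a common subsequence of length 12. Since dp[18][15] = 12, nothing longer is possible.

12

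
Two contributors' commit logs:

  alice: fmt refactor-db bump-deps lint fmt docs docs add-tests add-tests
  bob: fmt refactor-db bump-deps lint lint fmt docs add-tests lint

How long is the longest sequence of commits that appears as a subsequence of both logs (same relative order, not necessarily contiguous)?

Match fmt [1,1], refactor-db [2,2], bump-deps [3,3], lint [4,5], fmt [5,6], docs [7,7], add-tests [8,8] — 7 commits in the same relative order in both. The LCS DP gives dp[9][9] = 7, so this is optimal.

7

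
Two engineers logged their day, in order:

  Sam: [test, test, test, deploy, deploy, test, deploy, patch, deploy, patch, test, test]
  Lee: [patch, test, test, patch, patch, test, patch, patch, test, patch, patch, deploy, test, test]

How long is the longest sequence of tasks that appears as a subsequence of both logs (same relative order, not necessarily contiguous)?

8

One common subsequence of length 8: test [1,2], then test [2,3], then test [3,6], then test [6,9], then patch [8,11], then deploy [9,12], then test [11,13], then test [12,14], and the DP table's final entry dp[12][14] is also 8, so no common subsequence is longer.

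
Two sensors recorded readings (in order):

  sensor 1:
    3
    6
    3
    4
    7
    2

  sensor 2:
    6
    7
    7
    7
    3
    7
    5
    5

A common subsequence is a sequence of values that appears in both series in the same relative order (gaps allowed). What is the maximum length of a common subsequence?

3

Taking 6 at sensor 1[2]=sensor 2[1], 3 at sensor 1[3]=sensor 2[5], 7 at sensor 1[5]=sensor 2[6] gives a common subsequence of length 3. Since dp[6][8] = 3, nothing longer is possible.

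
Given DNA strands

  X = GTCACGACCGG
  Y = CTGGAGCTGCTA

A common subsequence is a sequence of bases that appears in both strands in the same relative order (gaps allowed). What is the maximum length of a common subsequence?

One common subsequence of length 5: G at X[1]=Y[4]; then A at X[4]=Y[5]; then C at X[5]=Y[7]; then G at X[6]=Y[9]; then A at X[7]=Y[12]. dp[11][12] = 5 confirms this is the maximum.

5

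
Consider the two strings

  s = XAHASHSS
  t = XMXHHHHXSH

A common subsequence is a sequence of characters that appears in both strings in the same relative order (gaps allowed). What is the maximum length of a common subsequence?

Taking X at s[1]=t[3]; then H at s[3]=t[7]; then S at s[5]=t[9]; then H at s[6]=t[10] gives a common subsequence of length 4, and the DP table's final entry dp[8][10] is also 4, so no common subsequence is longer.

4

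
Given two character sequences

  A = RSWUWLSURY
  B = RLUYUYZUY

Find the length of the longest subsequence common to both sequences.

Match R at A[1]=B[1], then U at A[4]=B[5], then U at A[8]=B[8], then Y at A[10]=B[9] — 4 characters in the same relative order in both. dp[10][9] = 4 confirms this is the maximum.

4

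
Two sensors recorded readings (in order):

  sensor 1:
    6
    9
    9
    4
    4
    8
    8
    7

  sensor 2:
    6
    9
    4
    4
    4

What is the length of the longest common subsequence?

4

Pick 6 [1,1] → 9 [2,2] → 4 [4,4] → 4 [5,5]; all 4 values appear in both, in order. Since dp[8][5] = 4, nothing longer is possible.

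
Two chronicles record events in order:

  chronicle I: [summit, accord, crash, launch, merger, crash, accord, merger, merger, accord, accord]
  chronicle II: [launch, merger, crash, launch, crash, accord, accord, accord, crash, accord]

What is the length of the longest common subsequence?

Pick crash (chronicle I #3, chronicle II #3); then launch (chronicle I #4, chronicle II #4); then crash (chronicle I #6, chronicle II #5); then accord (chronicle I #7, chronicle II #7); then accord (chronicle I #10, chronicle II #8); then accord (chronicle I #11, chronicle II #10); all 6 events appear in both, in order, and the DP table's final entry dp[11][10] is also 6, so no common subsequence is longer.

6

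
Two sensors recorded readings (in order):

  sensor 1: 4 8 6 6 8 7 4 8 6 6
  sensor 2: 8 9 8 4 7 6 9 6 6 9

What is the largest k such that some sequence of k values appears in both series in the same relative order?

5

One common subsequence of length 5: 8 at sensor 1[2]=sensor 2[1]; then 8 at sensor 1[5]=sensor 2[3]; then 7 at sensor 1[6]=sensor 2[5]; then 6 at sensor 1[9]=sensor 2[8]; then 6 at sensor 1[10]=sensor 2[9]. The LCS DP gives dp[10][10] = 5, so this is optimal.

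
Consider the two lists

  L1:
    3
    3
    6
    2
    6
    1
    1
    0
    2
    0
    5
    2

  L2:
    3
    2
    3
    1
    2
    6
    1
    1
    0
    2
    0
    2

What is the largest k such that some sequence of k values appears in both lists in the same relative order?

10

Taking 3 (L1 #1, L2 #1) → 3 (L1 #2, L2 #3) → 2 (L1 #4, L2 #5) → 6 (L1 #5, L2 #6) → 1 (L1 #6, L2 #7) → 1 (L1 #7, L2 #8) → 0 (L1 #8, L2 #9) → 2 (L1 #9, L2 #10) → 0 (L1 #10, L2 #11) → 2 (L1 #12, L2 #12) gives a common subsequence of length 10. dp[12][12] = 10 confirms this is the maximum.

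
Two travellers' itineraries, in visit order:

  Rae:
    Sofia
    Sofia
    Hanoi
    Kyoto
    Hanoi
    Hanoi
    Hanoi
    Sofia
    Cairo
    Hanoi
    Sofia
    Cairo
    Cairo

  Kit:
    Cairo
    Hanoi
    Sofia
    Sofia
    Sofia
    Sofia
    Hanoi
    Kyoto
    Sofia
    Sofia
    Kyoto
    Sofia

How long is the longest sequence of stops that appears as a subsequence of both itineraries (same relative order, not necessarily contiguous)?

6

Match Sofia (Rae #1, Kit #5), Sofia (Rae #2, Kit #6), Hanoi (Rae #3, Kit #7), Kyoto (Rae #4, Kit #8), Sofia (Rae #8, Kit #10), Sofia (Rae #11, Kit #12) — 6 stops in the same relative order in both. dp[13][12] = 6 confirms this is the maximum.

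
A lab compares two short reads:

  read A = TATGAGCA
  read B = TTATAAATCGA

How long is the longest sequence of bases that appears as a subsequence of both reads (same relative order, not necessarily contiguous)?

Let dp[i][j] be the LCS length of the first i bases of read A and the first j bases of read B. dp[i][j] = dp[i-1][j-1]+1 when the i-th and j-th bases match, else max(dp[i-1][j], dp[i][j-1]).
    ·  T  T  A  T  A  A  A  T  C  G  A
 ·  0  0  0  0  0  0  0  0  0  0  0  0
 T  0  1  1  1  1  1  1  1  1  1  1  1
 A  0  1  1  2  2  2  2  2  2  2  2  2
 T  0  1  2  2  3  3  3  3  3  3  3  3
 G  0  1  2  2  3  3  3  3  3  3  4  4
 A  0  1  2  3  3  4  4  4  4  4  4  5
 G  0  1  2  3  3  4  4  4  4  4  5  5
 C  0  1  2  3  3  4  4  4  4  5  5  5
 A  0  1  2  3  3  4  5  5  5  5  5  6
dp[8][11] = 6. One LCS (by backtracking along matches): TATAGA.

6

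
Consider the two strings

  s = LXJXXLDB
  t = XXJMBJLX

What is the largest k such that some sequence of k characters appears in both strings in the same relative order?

One common subsequence of length 3: X [2,2], then J [3,6], then X [5,8]. dp[8][8] = 3 confirms this is the maximum.

3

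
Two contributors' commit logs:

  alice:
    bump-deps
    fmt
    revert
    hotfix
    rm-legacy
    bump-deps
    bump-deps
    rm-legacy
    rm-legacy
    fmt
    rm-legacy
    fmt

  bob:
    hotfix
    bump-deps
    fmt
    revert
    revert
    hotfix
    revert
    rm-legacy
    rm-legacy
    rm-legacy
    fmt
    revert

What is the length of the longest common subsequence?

8

Match bump-deps [1,2]; then fmt [2,3]; then revert [3,5]; then hotfix [4,6]; then rm-legacy [5,8]; then rm-legacy [8,9]; then rm-legacy [9,10]; then fmt [10,11] — 8 commits in the same relative order in both. The LCS DP gives dp[12][12] = 8, so this is optimal.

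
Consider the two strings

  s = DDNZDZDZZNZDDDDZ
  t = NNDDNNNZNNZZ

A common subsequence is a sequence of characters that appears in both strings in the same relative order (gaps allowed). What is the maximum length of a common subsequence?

7

Match D [1,3] → D [2,4] → N [3,7] → Z [4,8] → N [10,10] → Z [11,11] → Z [16,12] — 7 characters in the same relative order in both. dp[16][12] = 7 confirms this is the maximum.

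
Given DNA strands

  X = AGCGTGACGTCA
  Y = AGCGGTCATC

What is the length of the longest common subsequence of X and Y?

8

Match A [1,1] → G [2,2] → C [3,3] → G [4,5] → T [5,6] → A [7,8] → T [10,9] → C [11,10] — 8 bases in the same relative order in both. Since dp[12][10] = 8, nothing longer is possible.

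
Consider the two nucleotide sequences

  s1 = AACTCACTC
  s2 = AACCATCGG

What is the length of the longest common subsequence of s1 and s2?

Match A [1,1], A [2,2], C [3,3], C [5,4], A [6,5], T [8,6], C [9,7] — 7 bases in the same relative order in both, and the DP table's final entry dp[9][9] is also 7, so no common subsequence is longer.

7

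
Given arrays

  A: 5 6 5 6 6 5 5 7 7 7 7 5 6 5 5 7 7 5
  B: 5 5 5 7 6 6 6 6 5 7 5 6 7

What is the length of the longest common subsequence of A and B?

One common subsequence of length 9: 5 [1,3], 6 [2,6], 6 [4,7], 6 [5,8], 5 [7,9], 7 [11,10], 5 [12,11], 6 [13,12], 7 [17,13], and the DP table's final entry dp[18][13] is also 9, so no common subsequence is longer.

9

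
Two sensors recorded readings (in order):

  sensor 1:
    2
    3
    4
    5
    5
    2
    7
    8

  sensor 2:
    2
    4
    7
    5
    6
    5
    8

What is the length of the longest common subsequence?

5

Match 2 (sensor 1 #1, sensor 2 #1); then 4 (sensor 1 #3, sensor 2 #2); then 5 (sensor 1 #4, sensor 2 #4); then 5 (sensor 1 #5, sensor 2 #6); then 8 (sensor 1 #8, sensor 2 #7) — 5 values in the same relative order in both, and the DP table's final entry dp[8][7] is also 5, so no common subsequence is longer.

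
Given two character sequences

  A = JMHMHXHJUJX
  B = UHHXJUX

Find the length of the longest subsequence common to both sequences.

Pick H at A[3]=B[2] → H at A[5]=B[3] → X at A[6]=B[4] → J at A[8]=B[5] → U at A[9]=B[6] → X at A[11]=B[7]; all 6 characters appear in both, in order. The LCS DP gives dp[11][7] = 6, so this is optimal.

6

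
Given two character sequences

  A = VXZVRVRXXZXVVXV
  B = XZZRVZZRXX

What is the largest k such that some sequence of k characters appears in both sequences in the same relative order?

Taking X (A #2, B #1) → Z (A #3, B #3) → R (A #5, B #4) → V (A #6, B #5) → R (A #7, B #8) → X (A #11, B #9) → X (A #14, B #10) gives a common subsequence of length 7. The LCS DP gives dp[15][10] = 7, so this is optimal.

7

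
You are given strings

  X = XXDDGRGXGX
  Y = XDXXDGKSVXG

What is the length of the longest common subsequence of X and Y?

6

Let dp[i][j] be the LCS length of the first i characters of X and the first j characters of Y. dp[i][j] = dp[i-1][j-1]+1 when the i-th and j-th characters match, else max(dp[i-1][j], dp[i][j-1]).
    ·  X  D  X  X  D  G  K  S  V  X  G
 ·  0  0  0  0  0  0  0  0  0  0  0  0
 X  0  1  1  1  1  1  1  1  1  1  1  1
 X  0  1  1  2  2  2  2  2  2  2  2  2
 D  0  1  2  2  2  3  3  3  3  3  3  3
 D  0  1  2  2  2  3  3  3  3  3  3  3
 G  0  1  2  2  2  3  4  4  4  4  4  4
 R  0  1  2  2  2  3  4  4  4  4  4  4
 G  0  1  2  2  2  3  4  4  4  4  4  5
 X  0  1  2  3  3  3  4  4  4  4  5  5
 G  0  1  2  3  3  3  4  4  4  4  5  6
 X  0  1  2  3  4  4  4  4  4  4  5  6
dp[10][11] = 6. One LCS (by backtracking along matches): XXDGXG.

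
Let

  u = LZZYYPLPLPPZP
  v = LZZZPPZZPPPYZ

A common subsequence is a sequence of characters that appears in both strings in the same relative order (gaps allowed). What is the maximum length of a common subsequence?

Taking L (u #1, v #1), Z (u #2, v #3), Z (u #3, v #4), P (u #6, v #6), P (u #8, v #9), P (u #10, v #10), P (u #11, v #11), Z (u #12, v #13) gives a common subsequence of length 8. The LCS DP gives dp[13][13] = 8, so this is optimal.

8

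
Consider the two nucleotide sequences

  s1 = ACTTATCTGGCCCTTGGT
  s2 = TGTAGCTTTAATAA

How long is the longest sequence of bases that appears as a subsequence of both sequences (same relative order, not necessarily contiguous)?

8

One common subsequence of length 8: T [3,1], T [4,3], A [5,4], C [7,6], T [8,7], T [14,8], T [15,9], T [18,12]. The LCS DP gives dp[18][14] = 8, so this is optimal.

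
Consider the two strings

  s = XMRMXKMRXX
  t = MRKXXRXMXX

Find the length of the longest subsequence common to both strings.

6

Pick X [1,5], R [3,6], X [5,7], M [7,8], X [9,9], X [10,10]; all 6 characters appear in both, in order, and the DP table's final entry dp[10][10] is also 6, so no common subsequence is longer.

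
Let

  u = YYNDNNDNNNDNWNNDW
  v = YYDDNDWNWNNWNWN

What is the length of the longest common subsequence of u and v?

11

Taking Y [1,1] → Y [2,2] → D [4,4] → N [6,5] → D [7,6] → N [8,8] → N [9,10] → N [10,11] → N [12,13] → W [13,14] → N [15,15] gives a common subsequence of length 11. The LCS DP gives dp[17][15] = 11, so this is optimal.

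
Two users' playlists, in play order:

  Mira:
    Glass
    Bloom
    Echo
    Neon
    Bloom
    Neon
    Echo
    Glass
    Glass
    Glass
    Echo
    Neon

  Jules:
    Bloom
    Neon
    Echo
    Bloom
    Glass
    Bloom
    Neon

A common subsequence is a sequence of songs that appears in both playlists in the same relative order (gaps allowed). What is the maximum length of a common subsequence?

Taking Bloom (Mira #2, Jules #1), Echo (Mira #3, Jules #3), Bloom (Mira #5, Jules #4), Glass (Mira #8, Jules #5), Neon (Mira #12, Jules #7) gives a common subsequence of length 5. dp[12][7] = 5 confirms this is the maximum.

5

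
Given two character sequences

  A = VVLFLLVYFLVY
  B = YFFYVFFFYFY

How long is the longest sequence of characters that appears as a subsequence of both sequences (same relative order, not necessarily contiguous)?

5

Taking V [1,5]; then F [4,8]; then Y [8,9]; then F [9,10]; then Y [12,11] gives a common subsequence of length 5. The LCS DP gives dp[12][11] = 5, so this is optimal.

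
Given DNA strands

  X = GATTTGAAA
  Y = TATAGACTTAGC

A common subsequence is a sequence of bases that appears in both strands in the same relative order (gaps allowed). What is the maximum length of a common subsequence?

Let dp[i][j] be the LCS length of the first i bases of X and the first j bases of Y. dp[i][j] = dp[i-1][j-1]+1 when the i-th and j-th bases match, else max(dp[i-1][j], dp[i][j-1]).
    ·  T  A  T  A  G  A  C  T  T  A  G  C
 ·  0  0  0  0  0  0  0  0  0  0  0  0  0
 G  0  0  0  0  0  1  1  1  1  1  1  1  1
 A  0  0  1  1  1  1  2  2  2  2  2  2  2
 T  0  1  1  2  2  2  2  2  3  3  3  3  3
 T  0  1  1  2  2  2  2  2  3  4  4  4  4
 T  0  1  1  2  2  2  2  2  3  4  4  4  4
 G  0  1  1  2  2  3  3  3  3  4  4  5  5
 A  0  1  2  2  3  3  4  4  4  4  5  5  5
 A  0  1  2  2  3  3  4  4  4  4  5  5  5
 A  0  1  2  2  3  3  4  4  4  4  5  5  5
dp[9][12] = 5. One LCS (by backtracking along matches): GATTG.

5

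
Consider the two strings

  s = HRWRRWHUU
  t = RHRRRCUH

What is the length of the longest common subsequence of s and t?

5

Let dp[i][j] be the LCS length of the first i characters of s and the first j characters of t. dp[i][j] = dp[i-1][j-1]+1 when the i-th and j-th characters match, else max(dp[i-1][j], dp[i][j-1]).
    ·  R  H  R  R  R  C  U  H
 ·  0  0  0  0  0  0  0  0  0
 H  0  0  1  1  1  1  1  1  1
 R  0  1  1  2  2  2  2  2  2
 W  0  1  1  2  2  2  2  2  2
 R  0  1  1  2  3  3  3  3  3
 R  0  1  1  2  3  4  4  4  4
 W  0  1  1  2  3  4  4  4  4
 H  0  1  2  2  3  4  4  4  5
 U  0  1  2  2  3  4  4  5  5
 U  0  1  2  2  3  4  4  5  5
dp[9][8] = 5. One LCS (by backtracking along matches): HRRRH.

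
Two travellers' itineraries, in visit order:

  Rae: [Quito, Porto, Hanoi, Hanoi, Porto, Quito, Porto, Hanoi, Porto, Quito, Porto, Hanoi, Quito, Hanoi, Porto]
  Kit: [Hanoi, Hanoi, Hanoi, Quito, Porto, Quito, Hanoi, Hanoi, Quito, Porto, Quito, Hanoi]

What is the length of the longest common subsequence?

9

One common subsequence of length 9: Hanoi at Rae[3]=Kit[2], Hanoi at Rae[4]=Kit[3], Porto at Rae[5]=Kit[5], Quito at Rae[6]=Kit[6], Hanoi at Rae[8]=Kit[8], Quito at Rae[10]=Kit[9], Porto at Rae[11]=Kit[10], Quito at Rae[13]=Kit[11], Hanoi at Rae[14]=Kit[12], and the DP table's final entry dp[15][12] is also 9, so no common subsequence is longer.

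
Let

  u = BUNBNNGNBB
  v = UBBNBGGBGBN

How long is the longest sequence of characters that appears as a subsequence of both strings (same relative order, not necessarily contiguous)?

Match B (u #1, v #3), then N (u #3, v #4), then B (u #4, v #5), then G (u #7, v #7), then B (u #9, v #8), then B (u #10, v #10) — 6 characters in the same relative order in both. Since dp[10][11] = 6, nothing longer is possible.

6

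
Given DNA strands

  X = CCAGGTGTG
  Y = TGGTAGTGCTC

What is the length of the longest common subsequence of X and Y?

6

Let dp[i][j] be the LCS length of the first i bases of X and the first j bases of Y. dp[i][j] = dp[i-1][j-1]+1 when the i-th and j-th bases match, else max(dp[i-1][j], dp[i][j-1]).
    ·  T  G  G  T  A  G  T  G  C  T  C
 ·  0  0  0  0  0  0  0  0  0  0  0  0
 C  0  0  0  0  0  0  0  0  0  1  1  1
 C  0  0  0  0  0  0  0  0  0  1  1  2
 A  0  0  0  0  0  1  1  1  1  1  1  2
 G  0  0  1  1  1  1  2  2  2  2  2  2
 G  0  0  1  2  2  2  2  2  3  3  3  3
 T  0  1  1  2  3  3  3  3  3  3  4  4
 G  0  1  2  2  3  3  4  4  4  4  4  4
 T  0  1  2  2  3  3  4  5  5  5  5  5
 G  0  1  2  3  3  3  4  5  6  6  6  6
dp[9][11] = 6. One LCS (by backtracking along matches): GGTGTG.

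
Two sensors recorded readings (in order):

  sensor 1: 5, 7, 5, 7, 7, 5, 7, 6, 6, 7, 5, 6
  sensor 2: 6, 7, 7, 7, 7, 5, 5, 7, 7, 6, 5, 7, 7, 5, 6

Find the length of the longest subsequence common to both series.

Taking 5 at sensor 1[1]=sensor 2[6]; then 5 at sensor 1[3]=sensor 2[7]; then 7 at sensor 1[4]=sensor 2[8]; then 7 at sensor 1[5]=sensor 2[9]; then 5 at sensor 1[6]=sensor 2[11]; then 7 at sensor 1[7]=sensor 2[12]; then 7 at sensor 1[10]=sensor 2[13]; then 5 at sensor 1[11]=sensor 2[14]; then 6 at sensor 1[12]=sensor 2[15] gives a common subsequence of length 9. The LCS DP gives dp[12][15] = 9, so this is optimal.

9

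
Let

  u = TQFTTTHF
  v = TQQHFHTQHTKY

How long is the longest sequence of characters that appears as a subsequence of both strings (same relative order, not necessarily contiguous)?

5

Taking T [1,1], Q [2,3], F [3,5], T [4,7], T [5,10] gives a common subsequence of length 5. dp[8][12] = 5 confirms this is the maximum.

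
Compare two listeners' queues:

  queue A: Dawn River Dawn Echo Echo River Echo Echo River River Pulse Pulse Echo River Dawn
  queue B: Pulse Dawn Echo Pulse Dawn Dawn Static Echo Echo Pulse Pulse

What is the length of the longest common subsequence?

6

Pick Dawn [1,5] → Dawn [3,6] → Echo [7,8] → Echo [8,9] → Pulse [11,10] → Pulse [12,11]; all 6 songs appear in both, in order. dp[15][11] = 6 confirms this is the maximum.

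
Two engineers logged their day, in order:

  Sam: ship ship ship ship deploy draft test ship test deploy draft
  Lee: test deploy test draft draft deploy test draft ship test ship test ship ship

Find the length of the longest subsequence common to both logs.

5

Match deploy (Sam #5, Lee #6), then draft (Sam #6, Lee #8), then test (Sam #7, Lee #10), then ship (Sam #8, Lee #11), then test (Sam #9, Lee #12) — 5 tasks in the same relative order in both. Since dp[11][14] = 5, nothing longer is possible.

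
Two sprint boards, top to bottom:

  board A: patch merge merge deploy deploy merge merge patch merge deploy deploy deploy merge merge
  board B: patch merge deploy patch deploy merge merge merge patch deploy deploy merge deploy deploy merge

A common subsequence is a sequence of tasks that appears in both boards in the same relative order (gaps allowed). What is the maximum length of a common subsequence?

Match patch at board A[1]=board B[1]; then merge at board A[3]=board B[2]; then deploy at board A[4]=board B[3]; then deploy at board A[5]=board B[5]; then merge at board A[6]=board B[7]; then merge at board A[7]=board B[8]; then patch at board A[8]=board B[9]; then merge at board A[9]=board B[12]; then deploy at board A[11]=board B[13]; then deploy at board A[12]=board B[14]; then merge at board A[14]=board B[15] — 11 tasks in the same relative order in both, and the DP table's final entry dp[14][15] is also 11, so no common subsequence is longer.

11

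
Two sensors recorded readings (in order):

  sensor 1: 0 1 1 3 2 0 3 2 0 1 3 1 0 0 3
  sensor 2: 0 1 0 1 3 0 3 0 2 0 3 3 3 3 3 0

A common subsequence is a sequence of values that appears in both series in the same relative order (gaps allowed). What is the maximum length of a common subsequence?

10

Taking 0 (sensor 1 #1, sensor 2 #1), then 1 (sensor 1 #2, sensor 2 #2), then 1 (sensor 1 #3, sensor 2 #4), then 3 (sensor 1 #4, sensor 2 #5), then 0 (sensor 1 #6, sensor 2 #6), then 3 (sensor 1 #7, sensor 2 #7), then 2 (sensor 1 #8, sensor 2 #9), then 0 (sensor 1 #9, sensor 2 #10), then 3 (sensor 1 #11, sensor 2 #15), then 0 (sensor 1 #14, sensor 2 #16) gives a common subsequence of length 10, and the DP table's final entry dp[15][16] is also 10, so no common subsequence is longer.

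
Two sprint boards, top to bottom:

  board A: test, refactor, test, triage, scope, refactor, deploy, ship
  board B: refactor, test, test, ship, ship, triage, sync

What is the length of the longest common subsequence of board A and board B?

3

Taking test [1,2] → test [3,3] → triage [4,6] gives a common subsequence of length 3. Since dp[8][7] = 3, nothing longer is possible.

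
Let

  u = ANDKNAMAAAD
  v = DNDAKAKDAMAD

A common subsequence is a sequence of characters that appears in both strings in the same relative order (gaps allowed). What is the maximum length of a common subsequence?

7

One common subsequence of length 7: N [2,2]; then D [3,3]; then K [4,7]; then A [6,9]; then M [7,10]; then A [10,11]; then D [11,12]. dp[11][12] = 7 confirms this is the maximum.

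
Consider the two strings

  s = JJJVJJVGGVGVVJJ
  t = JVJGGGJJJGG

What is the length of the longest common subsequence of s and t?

Match J at s[3]=t[1], V at s[4]=t[2], J at s[6]=t[3], G at s[8]=t[4], G at s[9]=t[5], G at s[11]=t[6], J at s[14]=t[8], J at s[15]=t[9] — 8 characters in the same relative order in both. The LCS DP gives dp[15][11] = 8, so this is optimal.

8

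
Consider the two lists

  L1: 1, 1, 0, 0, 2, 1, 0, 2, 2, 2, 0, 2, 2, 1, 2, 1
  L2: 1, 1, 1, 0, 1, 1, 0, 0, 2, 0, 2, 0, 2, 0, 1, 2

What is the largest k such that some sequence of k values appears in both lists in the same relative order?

11

Match 1 [1,5]; then 1 [2,6]; then 0 [3,7]; then 0 [4,8]; then 2 [5,9]; then 0 [7,10]; then 2 [8,11]; then 2 [10,13]; then 0 [11,14]; then 1 [14,15]; then 2 [15,16] — 11 values in the same relative order in both. The LCS DP gives dp[16][16] = 11, so this is optimal.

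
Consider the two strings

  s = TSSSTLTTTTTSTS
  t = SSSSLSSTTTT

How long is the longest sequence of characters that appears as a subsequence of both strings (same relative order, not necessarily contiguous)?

Match S (s #2, t #2), then S (s #3, t #3), then S (s #4, t #4), then L (s #6, t #5), then T (s #9, t #8), then T (s #10, t #9), then T (s #11, t #10), then T (s #13, t #11) — 8 characters in the same relative order in both. Since dp[14][11] = 8, nothing longer is possible.

8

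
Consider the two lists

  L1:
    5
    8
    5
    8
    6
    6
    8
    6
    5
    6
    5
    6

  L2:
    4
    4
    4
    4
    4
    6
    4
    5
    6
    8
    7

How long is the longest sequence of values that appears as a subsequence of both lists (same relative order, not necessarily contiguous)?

Match 5 [3,8] → 6 [6,9] → 8 [7,10] — 3 values in the same relative order in both, and the DP table's final entry dp[12][11] is also 3, so no common subsequence is longer.

3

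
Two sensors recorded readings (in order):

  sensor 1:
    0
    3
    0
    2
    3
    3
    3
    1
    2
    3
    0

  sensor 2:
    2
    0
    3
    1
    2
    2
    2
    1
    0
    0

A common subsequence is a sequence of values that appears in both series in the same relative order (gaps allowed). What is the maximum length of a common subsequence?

5

Let dp[i][j] be the LCS length of the first i values of sensor 1 and the first j values of sensor 2. dp[i][j] = dp[i-1][j-1]+1 when the i-th and j-th values match, else max(dp[i-1][j], dp[i][j-1]).
    ·  2  0  3  1  2  2  2  1  0  0
 ·  0  0  0  0  0  0  0  0  0  0  0
 0  0  0  1  1  1  1  1  1  1  1  1
 3  0  0  1  2  2  2  2  2  2  2  2
 0  0  0  1  2  2  2  2  2  2  3  3
 2  0  1  1  2  2  3  3  3  3  3  3
 3  0  1  1  2  2  3  3  3  3  3  3
 3  0  1  1  2  2  3  3  3  3  3  3
 3  0  1  1  2  2  3  3  3  3  3  3
 1  0  1  1  2  3  3  3  3  4  4  4
 2  0  1  1  2  3  4  4  4  4  4  4
 3  0  1  1  2  3  4  4  4  4  4  4
 0  0  1  2  2  3  4  4  4  4  5  5
dp[11][10] = 5. One LCS (by backtracking along matches): 0, 3, 2, 1, 0.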